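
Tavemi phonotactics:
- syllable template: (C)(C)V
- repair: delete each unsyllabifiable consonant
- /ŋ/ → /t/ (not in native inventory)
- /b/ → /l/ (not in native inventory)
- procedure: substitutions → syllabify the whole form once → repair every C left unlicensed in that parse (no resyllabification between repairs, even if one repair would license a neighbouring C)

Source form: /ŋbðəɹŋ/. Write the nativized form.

Substitution: /ŋ/ → /t/, /b/ → /l/, giving /tlðəɹt/.
Under (C)(C)V, the unsyllabifiable consonants are /t/, /ɹ/, /t/ (no codas are permitted; onsets may contain at most 2 consonants).
Each unlicensed consonant is deleted: /t/, /ɹ/, /t/.

lðə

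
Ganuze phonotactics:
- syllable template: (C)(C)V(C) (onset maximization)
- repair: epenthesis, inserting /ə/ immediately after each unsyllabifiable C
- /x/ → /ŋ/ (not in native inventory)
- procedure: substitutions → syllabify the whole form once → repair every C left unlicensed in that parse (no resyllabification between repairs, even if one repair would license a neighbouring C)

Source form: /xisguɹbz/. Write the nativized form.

Substitution: /x/ → /ŋ/, giving /ŋisguɹbz/.
Under (C)(C)V(C), the unsyllabifiable consonants are /b/, /z/ (at most one coda consonant is licensed; onsets may contain at most 2 consonants).
Epenthesis after each stranded consonant: /b/ → /bə/, /z/ → /zə/.

ŋisguɹbəzə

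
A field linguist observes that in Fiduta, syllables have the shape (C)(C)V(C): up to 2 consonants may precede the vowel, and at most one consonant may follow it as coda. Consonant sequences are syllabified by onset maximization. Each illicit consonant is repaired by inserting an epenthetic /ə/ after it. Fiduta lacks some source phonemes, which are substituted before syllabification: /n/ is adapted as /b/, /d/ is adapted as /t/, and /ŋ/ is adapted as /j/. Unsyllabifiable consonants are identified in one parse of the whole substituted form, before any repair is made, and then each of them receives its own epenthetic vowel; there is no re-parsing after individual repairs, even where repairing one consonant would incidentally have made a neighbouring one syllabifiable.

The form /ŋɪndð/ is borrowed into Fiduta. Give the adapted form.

jɪbtəðə

Substitution: /ŋ/ → /j/, /n/ → /b/, /d/ → /t/, giving /jɪbtð/.
Syllabifying with onset maximization leaves /t/, /ð/ stranded (at most one coda consonant is licensed; onsets may contain at most 2 consonants).
Inserting the epenthetic vowel yields /t/ → /tə/, /ð/ → /ðə/.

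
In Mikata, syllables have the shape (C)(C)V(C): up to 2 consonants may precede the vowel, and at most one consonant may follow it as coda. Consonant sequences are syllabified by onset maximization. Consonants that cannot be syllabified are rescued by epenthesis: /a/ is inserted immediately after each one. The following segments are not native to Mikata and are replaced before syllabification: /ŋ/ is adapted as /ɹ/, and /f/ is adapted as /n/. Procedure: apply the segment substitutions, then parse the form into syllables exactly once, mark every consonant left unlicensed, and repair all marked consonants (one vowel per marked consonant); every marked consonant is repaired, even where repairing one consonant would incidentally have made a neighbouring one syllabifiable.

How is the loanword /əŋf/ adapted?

əɹna

Substitution: /ŋ/ → /ɹ/, /f/ → /n/, giving /əɹn/.
Syllabifying with onset maximization leaves /n/ stranded (at most one coda consonant is licensed; onsets may contain at most 2 consonants).
Inserting the epenthetic vowel yields /n/ → /na/.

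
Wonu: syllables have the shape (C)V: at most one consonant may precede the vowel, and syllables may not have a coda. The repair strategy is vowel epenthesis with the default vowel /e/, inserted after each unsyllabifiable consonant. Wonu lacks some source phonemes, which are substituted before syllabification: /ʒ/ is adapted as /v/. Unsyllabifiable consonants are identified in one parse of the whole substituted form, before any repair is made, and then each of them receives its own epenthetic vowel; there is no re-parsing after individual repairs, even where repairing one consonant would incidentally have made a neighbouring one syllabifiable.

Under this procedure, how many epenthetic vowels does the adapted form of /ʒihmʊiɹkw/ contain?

4

After substitution the input is /vihmʊiɹkw/.
The unsyllabifiable consonants are /h/, /ɹ/, /k/, /w/; each receives one epenthetic vowel.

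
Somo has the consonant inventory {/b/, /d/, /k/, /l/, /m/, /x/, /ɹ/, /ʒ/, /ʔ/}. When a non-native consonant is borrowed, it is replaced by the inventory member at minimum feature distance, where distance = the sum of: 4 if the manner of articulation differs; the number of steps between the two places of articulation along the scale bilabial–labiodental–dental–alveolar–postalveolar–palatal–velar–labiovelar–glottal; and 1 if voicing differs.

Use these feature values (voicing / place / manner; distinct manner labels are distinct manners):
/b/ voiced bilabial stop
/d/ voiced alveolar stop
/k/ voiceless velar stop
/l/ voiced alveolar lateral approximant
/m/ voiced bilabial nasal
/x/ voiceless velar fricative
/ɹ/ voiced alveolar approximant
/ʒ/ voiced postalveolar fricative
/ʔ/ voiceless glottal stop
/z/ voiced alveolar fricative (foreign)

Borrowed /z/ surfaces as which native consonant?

/ʒ/ is closest: same manner (fricative), place distance 1 (alveolar→postalveolar), same voicing; total 1. Next closest is /d/ at distance 4.

ʒ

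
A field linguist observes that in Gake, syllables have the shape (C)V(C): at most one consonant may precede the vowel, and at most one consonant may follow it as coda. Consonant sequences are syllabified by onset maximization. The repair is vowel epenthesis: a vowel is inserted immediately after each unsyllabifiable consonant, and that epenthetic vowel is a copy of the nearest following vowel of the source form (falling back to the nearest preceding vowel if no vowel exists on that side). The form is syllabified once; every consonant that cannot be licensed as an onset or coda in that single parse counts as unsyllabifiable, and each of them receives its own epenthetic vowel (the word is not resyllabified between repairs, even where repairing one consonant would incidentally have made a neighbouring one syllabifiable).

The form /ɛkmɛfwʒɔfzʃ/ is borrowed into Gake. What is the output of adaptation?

ɛkmɛfwɔʒɔfzɔʃɔ

The consonants /w/, /z/, /ʃ/ cannot be parsed into a legal (C)V(C) syllable (at most one coda consonant is licensed; onsets are limited to one consonant).
Each unlicensed consonant becomes the onset of a new syllable: /w/ → /wɔ/, /z/ → /zɔ/, /ʃ/ → /ʃɔ/.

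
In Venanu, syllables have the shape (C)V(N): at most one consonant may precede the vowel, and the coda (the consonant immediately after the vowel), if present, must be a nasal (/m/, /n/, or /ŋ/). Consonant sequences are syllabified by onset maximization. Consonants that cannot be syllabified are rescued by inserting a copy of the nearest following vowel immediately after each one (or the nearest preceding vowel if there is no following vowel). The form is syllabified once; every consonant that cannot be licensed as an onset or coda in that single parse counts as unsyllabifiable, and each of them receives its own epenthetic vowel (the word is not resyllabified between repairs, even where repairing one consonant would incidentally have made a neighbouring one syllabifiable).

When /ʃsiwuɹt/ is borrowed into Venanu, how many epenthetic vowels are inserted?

3

The unsyllabifiable consonants are /ʃ/, /ɹ/, /t/; each receives one epenthetic vowel.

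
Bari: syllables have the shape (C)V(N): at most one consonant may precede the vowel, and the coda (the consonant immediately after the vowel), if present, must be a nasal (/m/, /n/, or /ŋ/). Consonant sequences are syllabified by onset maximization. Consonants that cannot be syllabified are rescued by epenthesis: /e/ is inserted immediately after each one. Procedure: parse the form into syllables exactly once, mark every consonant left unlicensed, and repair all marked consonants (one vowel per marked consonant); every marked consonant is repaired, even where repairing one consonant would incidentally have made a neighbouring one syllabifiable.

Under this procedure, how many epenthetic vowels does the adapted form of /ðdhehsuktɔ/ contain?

4

The unsyllabifiable consonants are /ð/, /d/, /h/, /k/; each receives one epenthetic vowel.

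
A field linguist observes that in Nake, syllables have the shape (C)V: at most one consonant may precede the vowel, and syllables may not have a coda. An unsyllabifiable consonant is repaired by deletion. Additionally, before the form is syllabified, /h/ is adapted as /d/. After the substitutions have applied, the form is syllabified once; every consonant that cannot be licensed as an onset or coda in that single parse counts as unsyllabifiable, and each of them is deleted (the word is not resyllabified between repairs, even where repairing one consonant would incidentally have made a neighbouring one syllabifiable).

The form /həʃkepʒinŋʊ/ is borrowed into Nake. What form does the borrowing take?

dəkeʒiŋʊ

Substitution: /h/ → /d/, giving /dəʃkepʒinŋʊ/.
The consonants /ʃ/, /p/, /n/ cannot be parsed into a legal (C)V syllable (no codas are permitted; onsets are limited to one consonant).
Each unlicensed consonant is deleted: /ʃ/, /p/, /n/.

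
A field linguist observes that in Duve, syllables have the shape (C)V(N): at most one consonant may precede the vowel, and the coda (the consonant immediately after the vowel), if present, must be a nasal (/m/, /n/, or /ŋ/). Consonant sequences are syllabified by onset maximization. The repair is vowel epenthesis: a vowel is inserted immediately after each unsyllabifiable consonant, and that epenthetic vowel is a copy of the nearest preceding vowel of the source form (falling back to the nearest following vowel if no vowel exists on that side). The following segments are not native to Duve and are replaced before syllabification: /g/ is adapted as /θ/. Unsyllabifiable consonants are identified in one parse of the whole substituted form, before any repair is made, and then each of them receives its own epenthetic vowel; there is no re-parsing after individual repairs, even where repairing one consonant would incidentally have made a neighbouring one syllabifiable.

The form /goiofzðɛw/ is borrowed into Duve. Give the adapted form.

θoiofozoðɛwɛ

Substitution: /g/ → /θ/, giving /θoiofzðɛw/.
The consonants /f/, /z/, /w/ cannot be parsed into a legal (C)V(N) syllable (only a nasal (/m/, /n/, or /ŋ/) is licensed in coda position; onsets are limited to one consonant).
Epenthesis after each stranded consonant: /f/ → /fo/, /z/ → /zo/, /w/ → /wɛ/.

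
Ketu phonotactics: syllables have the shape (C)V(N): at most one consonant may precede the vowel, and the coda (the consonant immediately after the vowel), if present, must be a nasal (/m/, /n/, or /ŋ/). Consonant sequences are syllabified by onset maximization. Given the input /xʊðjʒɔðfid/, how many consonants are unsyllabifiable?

The consonants /ð/, /j/, /ð/, /d/ cannot be parsed into a legal (C)V(N) syllable (only a nasal (/m/, /n/, or /ŋ/) is licensed in coda position; onsets are limited to one consonant).

4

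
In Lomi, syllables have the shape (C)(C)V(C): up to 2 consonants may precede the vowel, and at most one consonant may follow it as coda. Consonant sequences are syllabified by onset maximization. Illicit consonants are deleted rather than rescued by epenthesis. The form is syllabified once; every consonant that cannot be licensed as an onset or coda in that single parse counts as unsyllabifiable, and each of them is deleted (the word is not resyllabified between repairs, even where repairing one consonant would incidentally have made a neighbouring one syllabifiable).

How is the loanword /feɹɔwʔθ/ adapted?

Syllabifying with onset maximization leaves /ʔ/, /θ/ stranded (at most one coda consonant is licensed; onsets may contain at most 2 consonants).
Deletion applies to /ʔ/, /θ/.

feɹɔw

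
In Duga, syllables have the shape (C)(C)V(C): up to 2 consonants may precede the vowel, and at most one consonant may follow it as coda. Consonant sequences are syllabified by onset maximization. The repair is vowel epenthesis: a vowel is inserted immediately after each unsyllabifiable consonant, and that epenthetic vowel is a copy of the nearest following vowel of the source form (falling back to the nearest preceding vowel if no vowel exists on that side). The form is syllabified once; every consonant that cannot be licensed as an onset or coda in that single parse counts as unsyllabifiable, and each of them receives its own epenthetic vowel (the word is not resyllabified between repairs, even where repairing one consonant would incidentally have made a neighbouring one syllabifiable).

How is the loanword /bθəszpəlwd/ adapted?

Syllabifying with onset maximization leaves /w/, /d/ stranded (at most one coda consonant is licensed; onsets may contain at most 2 consonants).
Each unlicensed consonant becomes the onset of a new syllable: /w/ → /wə/, /d/ → /də/.

bθəszpəlwədə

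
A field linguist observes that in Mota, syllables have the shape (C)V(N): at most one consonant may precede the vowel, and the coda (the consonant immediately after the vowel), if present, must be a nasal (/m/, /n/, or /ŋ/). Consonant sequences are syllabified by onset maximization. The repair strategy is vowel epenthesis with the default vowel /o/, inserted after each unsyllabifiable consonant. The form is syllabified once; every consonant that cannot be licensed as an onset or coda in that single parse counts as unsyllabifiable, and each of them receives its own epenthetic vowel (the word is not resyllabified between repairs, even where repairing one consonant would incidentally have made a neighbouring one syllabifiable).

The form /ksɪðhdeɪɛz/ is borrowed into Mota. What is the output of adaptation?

kosɪðohodeɪɛzo

The consonants /k/, /ð/, /h/, /z/ cannot be parsed into a legal (C)V(N) syllable (only a nasal (/m/, /n/, or /ŋ/) is licensed in coda position; onsets are limited to one consonant).
Each unlicensed consonant becomes the onset of a new syllable: /k/ → /ko/, /ð/ → /ðo/, /h/ → /ho/, /z/ → /zo/.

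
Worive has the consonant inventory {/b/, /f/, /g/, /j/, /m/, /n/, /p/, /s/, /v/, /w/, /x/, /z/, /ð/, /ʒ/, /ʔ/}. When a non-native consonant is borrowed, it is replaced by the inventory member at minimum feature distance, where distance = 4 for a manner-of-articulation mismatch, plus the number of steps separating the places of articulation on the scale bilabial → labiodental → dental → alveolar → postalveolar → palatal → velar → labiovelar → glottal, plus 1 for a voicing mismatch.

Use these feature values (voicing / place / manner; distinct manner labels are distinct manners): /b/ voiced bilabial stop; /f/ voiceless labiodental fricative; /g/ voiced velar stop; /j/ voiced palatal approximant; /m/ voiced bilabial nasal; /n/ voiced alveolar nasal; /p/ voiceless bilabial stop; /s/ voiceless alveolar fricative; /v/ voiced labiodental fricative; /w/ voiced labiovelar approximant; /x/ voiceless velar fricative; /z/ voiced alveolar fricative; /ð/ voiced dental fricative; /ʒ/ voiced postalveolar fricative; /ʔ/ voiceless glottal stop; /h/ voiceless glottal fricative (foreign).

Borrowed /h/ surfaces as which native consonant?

x

/x/ is closest: same manner (fricative), place distance 2 (glottal→velar), same voicing; total 2. Next closest is /ʔ/ at distance 4.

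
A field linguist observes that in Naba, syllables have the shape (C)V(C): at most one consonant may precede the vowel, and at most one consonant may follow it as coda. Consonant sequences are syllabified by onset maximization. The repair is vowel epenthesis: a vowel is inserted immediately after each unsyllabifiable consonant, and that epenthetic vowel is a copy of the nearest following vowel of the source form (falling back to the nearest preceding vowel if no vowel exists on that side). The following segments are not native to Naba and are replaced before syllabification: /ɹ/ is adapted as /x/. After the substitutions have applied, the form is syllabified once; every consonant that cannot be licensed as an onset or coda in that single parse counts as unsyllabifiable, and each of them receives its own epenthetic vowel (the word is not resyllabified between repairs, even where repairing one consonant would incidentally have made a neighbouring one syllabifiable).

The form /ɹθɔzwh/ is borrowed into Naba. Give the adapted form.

Substitution: /ɹ/ → /x/, giving /xθɔzwh/.
Under (C)V(C), the unsyllabifiable consonants are /x/, /w/, /h/ (at most one coda consonant is licensed; onsets are limited to one consonant).
Epenthesis after each stranded consonant: /x/ → /xɔ/, /w/ → /wɔ/, /h/ → /hɔ/.

xɔθɔzwɔhɔ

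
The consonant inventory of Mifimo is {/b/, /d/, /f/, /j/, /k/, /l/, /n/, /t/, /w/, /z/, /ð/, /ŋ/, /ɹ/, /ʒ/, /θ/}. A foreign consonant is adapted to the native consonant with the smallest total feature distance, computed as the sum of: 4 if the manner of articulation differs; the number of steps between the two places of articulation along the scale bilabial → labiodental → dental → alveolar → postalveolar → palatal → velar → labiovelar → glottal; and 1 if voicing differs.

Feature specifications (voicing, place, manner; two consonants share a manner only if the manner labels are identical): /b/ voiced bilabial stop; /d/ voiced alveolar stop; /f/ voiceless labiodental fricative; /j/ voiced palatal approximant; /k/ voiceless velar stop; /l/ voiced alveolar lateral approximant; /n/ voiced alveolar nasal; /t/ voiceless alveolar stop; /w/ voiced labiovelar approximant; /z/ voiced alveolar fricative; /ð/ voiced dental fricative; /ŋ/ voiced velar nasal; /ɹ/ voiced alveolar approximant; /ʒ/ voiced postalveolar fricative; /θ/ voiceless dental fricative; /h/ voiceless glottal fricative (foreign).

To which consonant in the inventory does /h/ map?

ʒ

/ʒ/ is closest: same manner (fricative), place distance 4 (glottal→postalveolar), voicing differs (+1); total 5. Next closest is /k/ at distance 6.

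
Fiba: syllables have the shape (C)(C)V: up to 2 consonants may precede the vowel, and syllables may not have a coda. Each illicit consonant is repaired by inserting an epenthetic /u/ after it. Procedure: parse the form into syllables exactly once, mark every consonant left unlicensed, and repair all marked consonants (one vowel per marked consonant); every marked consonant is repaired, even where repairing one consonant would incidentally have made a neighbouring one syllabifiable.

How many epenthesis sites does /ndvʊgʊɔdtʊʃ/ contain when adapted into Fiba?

The unsyllabifiable consonants are /n/, /ʃ/; each receives one epenthetic vowel.

2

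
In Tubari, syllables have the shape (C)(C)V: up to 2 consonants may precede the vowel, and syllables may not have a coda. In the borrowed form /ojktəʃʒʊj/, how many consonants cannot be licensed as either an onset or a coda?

Syllabifying with onset maximization leaves /j/, /j/ stranded (no codas are permitted; onsets may contain at most 2 consonants).

2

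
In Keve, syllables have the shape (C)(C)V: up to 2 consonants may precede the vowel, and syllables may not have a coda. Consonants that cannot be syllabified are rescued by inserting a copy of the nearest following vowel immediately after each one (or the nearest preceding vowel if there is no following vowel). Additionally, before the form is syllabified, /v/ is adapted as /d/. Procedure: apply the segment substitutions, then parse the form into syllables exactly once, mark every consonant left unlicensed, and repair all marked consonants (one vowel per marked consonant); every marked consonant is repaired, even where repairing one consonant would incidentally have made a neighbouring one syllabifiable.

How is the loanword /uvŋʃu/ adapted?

Substitution: /v/ → /d/, giving /udŋʃu/.
Syllabifying with onset maximization leaves /d/ stranded (no codas are permitted; onsets may contain at most 2 consonants).
Epenthesis after each stranded consonant: /d/ → /du/.

uduŋʃu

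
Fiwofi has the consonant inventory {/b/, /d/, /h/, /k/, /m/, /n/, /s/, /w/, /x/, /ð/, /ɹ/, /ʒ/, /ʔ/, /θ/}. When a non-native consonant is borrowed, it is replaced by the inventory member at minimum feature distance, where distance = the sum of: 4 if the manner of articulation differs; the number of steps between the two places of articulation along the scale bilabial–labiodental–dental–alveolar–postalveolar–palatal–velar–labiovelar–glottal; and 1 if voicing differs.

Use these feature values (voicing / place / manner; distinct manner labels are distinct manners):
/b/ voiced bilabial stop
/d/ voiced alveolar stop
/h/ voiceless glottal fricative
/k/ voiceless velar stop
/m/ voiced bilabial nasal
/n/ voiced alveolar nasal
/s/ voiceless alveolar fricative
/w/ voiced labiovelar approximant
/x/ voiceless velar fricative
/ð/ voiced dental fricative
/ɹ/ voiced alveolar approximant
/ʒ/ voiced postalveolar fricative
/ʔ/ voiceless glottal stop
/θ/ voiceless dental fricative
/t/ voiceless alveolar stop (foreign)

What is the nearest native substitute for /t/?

d

/d/ is closest: same manner (stop), place distance 0 (alveolar→alveolar), voicing differs (+1); total 1. Next closest is /k/ at distance 3.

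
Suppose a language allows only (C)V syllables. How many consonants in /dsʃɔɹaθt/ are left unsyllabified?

4

The consonants /d/, /s/, /θ/, /t/ cannot be parsed into a legal (C)V syllable (no codas are permitted; onsets are limited to one consonant).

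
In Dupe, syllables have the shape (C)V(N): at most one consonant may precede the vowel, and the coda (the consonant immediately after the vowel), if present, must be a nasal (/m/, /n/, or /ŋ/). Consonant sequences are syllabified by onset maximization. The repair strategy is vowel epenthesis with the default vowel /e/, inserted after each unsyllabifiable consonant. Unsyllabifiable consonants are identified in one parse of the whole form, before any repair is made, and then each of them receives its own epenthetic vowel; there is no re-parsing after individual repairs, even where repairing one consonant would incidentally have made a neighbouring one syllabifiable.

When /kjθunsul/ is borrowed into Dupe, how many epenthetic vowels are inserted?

3

The unsyllabifiable consonants are /k/, /j/, /l/; each receives one epenthetic vowel.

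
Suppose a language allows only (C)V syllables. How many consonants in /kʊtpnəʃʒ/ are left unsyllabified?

4

The consonants /t/, /p/, /ʃ/, /ʒ/ cannot be parsed into a legal (C)V syllable (no codas are permitted; onsets are limited to one consonant).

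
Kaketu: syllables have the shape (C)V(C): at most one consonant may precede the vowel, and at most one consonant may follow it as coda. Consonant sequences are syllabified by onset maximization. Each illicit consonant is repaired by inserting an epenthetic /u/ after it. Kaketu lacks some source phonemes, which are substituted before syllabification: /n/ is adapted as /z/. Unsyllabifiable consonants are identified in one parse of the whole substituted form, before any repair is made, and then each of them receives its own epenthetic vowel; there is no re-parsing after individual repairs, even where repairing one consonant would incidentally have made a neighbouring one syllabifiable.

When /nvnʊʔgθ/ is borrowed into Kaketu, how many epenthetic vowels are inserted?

4

After substitution the input is /zvzʊʔgθ/.
The unsyllabifiable consonants are /z/, /v/, /g/, /θ/; each receives one epenthetic vowel.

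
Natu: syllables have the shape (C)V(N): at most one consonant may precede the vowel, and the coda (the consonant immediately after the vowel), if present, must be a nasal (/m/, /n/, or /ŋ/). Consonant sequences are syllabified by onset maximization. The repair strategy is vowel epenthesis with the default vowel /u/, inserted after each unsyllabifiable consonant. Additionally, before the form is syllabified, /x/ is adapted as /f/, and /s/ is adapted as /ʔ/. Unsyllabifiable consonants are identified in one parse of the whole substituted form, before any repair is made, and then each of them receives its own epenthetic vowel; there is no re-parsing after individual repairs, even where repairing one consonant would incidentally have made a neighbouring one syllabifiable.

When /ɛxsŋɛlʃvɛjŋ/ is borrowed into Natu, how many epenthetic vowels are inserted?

After substitution the input is /ɛfʔŋɛlʃvɛjŋ/.
The unsyllabifiable consonants are /f/, /ʔ/, /l/, /ʃ/, /j/, /ŋ/; each receives one epenthetic vowel.

6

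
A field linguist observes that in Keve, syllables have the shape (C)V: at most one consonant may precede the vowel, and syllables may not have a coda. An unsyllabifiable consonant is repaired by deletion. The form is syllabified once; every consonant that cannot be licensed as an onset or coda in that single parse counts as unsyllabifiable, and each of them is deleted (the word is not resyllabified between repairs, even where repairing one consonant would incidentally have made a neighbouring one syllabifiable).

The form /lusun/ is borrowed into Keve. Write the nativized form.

Under (C)V, the unsyllabifiable consonants are /n/ (no codas are permitted; onsets are limited to one consonant).
Each unlicensed consonant is deleted: /n/.

lusu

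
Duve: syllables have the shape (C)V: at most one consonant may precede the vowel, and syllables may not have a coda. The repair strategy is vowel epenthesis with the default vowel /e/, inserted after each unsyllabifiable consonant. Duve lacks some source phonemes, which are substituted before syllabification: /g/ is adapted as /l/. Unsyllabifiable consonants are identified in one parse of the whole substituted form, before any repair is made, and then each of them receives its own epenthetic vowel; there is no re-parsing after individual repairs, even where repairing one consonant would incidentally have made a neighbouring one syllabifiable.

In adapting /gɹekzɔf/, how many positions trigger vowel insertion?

3

After substitution the input is /lɹekzɔf/.
The unsyllabifiable consonants are /l/, /k/, /f/; each receives one epenthetic vowel.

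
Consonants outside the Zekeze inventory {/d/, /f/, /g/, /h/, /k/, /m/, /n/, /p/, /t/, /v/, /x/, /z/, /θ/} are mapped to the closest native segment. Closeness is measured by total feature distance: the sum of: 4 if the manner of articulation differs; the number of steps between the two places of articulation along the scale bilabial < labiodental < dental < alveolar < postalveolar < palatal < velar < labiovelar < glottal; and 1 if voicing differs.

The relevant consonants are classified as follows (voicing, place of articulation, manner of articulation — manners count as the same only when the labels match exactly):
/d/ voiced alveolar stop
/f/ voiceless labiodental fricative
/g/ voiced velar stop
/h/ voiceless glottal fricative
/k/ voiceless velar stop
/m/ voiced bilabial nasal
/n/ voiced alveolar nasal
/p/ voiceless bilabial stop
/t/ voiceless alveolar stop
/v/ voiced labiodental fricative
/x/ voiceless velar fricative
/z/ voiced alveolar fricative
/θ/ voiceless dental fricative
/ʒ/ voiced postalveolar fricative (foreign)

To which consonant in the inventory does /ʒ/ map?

/z/ is closest: same manner (fricative), place distance 1 (postalveolar→alveolar), same voicing; total 1. Next closest is /v/ at distance 3.

z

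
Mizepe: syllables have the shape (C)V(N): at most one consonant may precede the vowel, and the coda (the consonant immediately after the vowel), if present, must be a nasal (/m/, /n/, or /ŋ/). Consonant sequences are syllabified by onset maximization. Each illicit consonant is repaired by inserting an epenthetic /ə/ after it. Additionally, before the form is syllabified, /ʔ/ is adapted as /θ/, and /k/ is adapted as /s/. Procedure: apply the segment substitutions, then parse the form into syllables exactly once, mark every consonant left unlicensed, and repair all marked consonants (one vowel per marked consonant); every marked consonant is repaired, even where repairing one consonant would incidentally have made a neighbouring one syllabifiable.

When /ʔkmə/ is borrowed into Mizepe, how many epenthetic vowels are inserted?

After substitution the input is /θsmə/.
The unsyllabifiable consonants are /θ/, /s/; each receives one epenthetic vowel.

2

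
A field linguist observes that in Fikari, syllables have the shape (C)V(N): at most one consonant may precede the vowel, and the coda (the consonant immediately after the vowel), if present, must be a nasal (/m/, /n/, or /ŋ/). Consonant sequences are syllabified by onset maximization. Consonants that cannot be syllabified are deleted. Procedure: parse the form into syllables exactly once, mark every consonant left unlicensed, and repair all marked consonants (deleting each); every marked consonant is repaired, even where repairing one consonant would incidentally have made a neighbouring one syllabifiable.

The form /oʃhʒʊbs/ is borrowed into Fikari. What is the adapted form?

Syllabifying with onset maximization leaves /ʃ/, /h/, /b/, /s/ stranded (only a nasal (/m/, /n/, or /ŋ/) is licensed in coda position; onsets are limited to one consonant).
Deletion applies to /ʃ/, /h/, /b/, /s/.

oʒʊ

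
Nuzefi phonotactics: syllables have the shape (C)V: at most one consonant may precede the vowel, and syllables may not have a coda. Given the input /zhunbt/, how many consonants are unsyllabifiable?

4

Under (C)V, the unsyllabifiable consonants are /z/, /n/, /b/, /t/ (no codas are permitted; onsets are limited to one consonant).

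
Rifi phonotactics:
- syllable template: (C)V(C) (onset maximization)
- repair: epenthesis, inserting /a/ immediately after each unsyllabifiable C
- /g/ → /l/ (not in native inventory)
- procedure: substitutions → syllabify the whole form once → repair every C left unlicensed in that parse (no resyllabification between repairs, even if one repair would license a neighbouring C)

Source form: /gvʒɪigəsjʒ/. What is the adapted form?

Substitution: /g/ → /l/, giving /lvʒɪiləsjʒ/.
Syllabifying with onset maximization leaves /l/, /v/, /j/, /ʒ/ stranded (at most one coda consonant is licensed; onsets are limited to one consonant).
Epenthesis after each stranded consonant: /l/ → /la/, /v/ → /va/, /j/ → /ja/, /ʒ/ → /ʒa/.

lavaʒɪiləsjaʒa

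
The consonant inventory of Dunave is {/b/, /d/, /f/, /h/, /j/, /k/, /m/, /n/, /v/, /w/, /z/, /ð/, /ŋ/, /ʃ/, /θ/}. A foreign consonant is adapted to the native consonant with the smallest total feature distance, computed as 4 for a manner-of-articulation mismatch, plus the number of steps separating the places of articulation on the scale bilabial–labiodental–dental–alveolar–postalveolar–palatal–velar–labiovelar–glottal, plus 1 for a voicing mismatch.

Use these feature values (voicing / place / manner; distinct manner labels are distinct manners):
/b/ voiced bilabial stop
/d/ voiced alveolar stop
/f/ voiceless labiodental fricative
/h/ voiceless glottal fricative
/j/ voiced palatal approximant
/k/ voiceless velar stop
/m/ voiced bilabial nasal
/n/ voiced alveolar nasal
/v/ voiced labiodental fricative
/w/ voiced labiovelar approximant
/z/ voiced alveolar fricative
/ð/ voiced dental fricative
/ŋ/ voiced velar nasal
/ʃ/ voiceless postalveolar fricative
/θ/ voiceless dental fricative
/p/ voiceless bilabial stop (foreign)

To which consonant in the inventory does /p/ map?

b

/b/ is closest: same manner (stop), place distance 0 (bilabial→bilabial), voicing differs (+1); total 1. Next closest is /d/ at distance 4.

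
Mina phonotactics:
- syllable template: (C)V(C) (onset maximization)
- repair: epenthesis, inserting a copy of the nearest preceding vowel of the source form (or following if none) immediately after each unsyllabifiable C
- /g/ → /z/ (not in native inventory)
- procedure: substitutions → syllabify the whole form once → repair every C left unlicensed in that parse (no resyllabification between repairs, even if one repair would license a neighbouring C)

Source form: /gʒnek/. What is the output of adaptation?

Substitution: /g/ → /z/, giving /zʒnek/.
The consonants /z/, /ʒ/ cannot be parsed into a legal (C)V(C) syllable (at most one coda consonant is licensed; onsets are limited to one consonant).
Epenthesis after each stranded consonant: /z/ → /ze/, /ʒ/ → /ʒe/.

zeʒenek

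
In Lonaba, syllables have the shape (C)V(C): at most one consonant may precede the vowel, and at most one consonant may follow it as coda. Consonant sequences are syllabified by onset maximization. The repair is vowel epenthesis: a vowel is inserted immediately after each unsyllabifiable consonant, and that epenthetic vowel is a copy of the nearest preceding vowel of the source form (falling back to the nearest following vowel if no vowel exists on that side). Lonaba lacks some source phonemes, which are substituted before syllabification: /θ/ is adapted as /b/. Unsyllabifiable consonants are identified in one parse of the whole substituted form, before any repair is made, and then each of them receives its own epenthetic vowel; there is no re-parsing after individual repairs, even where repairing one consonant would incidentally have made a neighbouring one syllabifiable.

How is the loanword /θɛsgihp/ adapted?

bɛsgihpi

Substitution: /θ/ → /b/, giving /bɛsgihp/.
Syllabifying with onset maximization leaves /p/ stranded (at most one coda consonant is licensed; onsets are limited to one consonant).
Epenthesis after each stranded consonant: /p/ → /pi/.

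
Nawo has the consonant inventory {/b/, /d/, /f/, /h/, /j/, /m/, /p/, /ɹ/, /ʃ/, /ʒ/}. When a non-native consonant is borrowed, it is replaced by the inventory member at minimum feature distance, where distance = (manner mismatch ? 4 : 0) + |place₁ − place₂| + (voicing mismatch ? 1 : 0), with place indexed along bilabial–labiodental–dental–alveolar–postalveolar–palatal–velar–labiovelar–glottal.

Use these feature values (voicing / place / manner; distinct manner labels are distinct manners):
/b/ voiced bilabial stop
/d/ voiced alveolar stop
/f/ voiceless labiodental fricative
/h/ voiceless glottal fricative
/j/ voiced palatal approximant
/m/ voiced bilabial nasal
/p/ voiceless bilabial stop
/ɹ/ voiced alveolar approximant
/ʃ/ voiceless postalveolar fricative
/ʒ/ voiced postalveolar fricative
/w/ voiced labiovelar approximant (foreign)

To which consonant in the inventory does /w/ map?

j

/j/ is closest: same manner (approximant), place distance 2 (labiovelar→palatal), same voicing; total 2. Next closest is /ɹ/ at distance 4.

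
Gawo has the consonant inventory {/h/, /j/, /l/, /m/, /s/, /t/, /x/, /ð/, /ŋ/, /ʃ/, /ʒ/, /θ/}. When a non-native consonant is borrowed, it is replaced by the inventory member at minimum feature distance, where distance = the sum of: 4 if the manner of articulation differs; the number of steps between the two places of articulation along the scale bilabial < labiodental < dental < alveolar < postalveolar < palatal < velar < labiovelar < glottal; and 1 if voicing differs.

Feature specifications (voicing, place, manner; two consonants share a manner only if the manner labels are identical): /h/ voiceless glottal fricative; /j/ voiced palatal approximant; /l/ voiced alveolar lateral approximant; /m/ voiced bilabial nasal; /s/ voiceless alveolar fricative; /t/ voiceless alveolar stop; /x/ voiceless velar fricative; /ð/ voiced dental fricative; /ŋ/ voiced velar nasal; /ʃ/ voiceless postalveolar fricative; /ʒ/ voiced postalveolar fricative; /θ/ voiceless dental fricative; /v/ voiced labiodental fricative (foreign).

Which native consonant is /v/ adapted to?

/ð/ is closest: same manner (fricative), place distance 1 (labiodental→dental), same voicing; total 1. Next closest is /θ/ at distance 2.

ð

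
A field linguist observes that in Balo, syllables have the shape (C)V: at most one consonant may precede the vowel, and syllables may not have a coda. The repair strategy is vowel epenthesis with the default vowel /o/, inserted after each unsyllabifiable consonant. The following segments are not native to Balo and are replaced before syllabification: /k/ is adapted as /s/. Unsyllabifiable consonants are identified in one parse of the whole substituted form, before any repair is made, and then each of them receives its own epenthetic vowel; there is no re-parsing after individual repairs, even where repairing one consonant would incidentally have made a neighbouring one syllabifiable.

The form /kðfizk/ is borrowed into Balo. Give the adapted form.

Substitution: /k/ → /s/, giving /sðfizs/.
Syllabifying with onset maximization leaves /s/, /ð/, /z/, /s/ stranded (no codas are permitted; onsets are limited to one consonant).
Inserting the epenthetic vowel yields /s/ → /so/, /ð/ → /ðo/, /z/ → /zo/, /s/ → /so/.

soðofizoso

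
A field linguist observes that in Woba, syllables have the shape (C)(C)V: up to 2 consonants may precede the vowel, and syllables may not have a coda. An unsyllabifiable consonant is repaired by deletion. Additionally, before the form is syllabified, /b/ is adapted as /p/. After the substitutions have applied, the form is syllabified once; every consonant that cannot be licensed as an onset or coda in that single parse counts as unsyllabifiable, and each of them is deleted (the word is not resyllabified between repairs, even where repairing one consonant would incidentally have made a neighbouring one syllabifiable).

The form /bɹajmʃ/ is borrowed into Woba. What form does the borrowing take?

Substitution: /b/ → /p/, giving /pɹajmʃ/.
Under (C)(C)V, the unsyllabifiable consonants are /j/, /m/, /ʃ/ (no codas are permitted; onsets may contain at most 2 consonants).
Each unlicensed consonant is deleted: /j/, /m/, /ʃ/.

pɹa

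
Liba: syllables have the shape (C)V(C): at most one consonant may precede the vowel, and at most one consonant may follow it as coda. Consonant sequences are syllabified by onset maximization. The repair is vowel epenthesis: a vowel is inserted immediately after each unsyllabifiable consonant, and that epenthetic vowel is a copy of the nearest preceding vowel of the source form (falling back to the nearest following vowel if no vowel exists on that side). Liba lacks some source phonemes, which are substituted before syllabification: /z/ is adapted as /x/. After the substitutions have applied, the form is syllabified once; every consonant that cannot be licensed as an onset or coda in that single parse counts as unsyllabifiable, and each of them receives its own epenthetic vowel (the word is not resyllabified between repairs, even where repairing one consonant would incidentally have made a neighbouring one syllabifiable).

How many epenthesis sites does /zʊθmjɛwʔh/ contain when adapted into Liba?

3

After substitution the input is /xʊθmjɛwʔh/.
The unsyllabifiable consonants are /m/, /ʔ/, /h/; each receives one epenthetic vowel.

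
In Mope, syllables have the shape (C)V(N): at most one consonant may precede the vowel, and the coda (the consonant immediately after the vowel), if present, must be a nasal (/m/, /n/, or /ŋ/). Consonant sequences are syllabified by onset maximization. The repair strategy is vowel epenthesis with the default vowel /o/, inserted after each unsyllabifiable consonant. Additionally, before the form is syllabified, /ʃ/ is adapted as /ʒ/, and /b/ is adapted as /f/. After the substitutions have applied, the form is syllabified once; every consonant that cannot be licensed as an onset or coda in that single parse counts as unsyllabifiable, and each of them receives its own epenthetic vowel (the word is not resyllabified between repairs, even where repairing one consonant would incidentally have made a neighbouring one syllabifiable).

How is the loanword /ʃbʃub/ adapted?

ʒofoʒufo

Substitution: /ʃ/ → /ʒ/, /b/ → /f/, giving /ʒfʒuf/.
Syllabifying with onset maximization leaves /ʒ/, /f/, /f/ stranded (only a nasal (/m/, /n/, or /ŋ/) is licensed in coda position; onsets are limited to one consonant).
Epenthesis after each stranded consonant: /ʒ/ → /ʒo/, /f/ → /fo/, /f/ → /fo/.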